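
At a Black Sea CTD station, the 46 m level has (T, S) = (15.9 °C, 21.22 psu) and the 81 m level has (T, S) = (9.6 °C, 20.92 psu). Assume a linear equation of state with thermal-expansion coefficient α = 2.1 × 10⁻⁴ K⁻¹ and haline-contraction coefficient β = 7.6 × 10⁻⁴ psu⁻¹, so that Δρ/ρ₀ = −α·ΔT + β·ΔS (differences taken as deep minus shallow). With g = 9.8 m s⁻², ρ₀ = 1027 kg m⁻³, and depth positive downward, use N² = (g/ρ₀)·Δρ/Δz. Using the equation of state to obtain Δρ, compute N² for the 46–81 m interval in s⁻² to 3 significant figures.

ΔT = -6.3 K, ΔS = -0.30 psu (deep − shallow).
Δρ/ρ₀ = −αΔT + βΔS = 1.323 × 10⁻³ − 2.28 × 10⁻⁴ = 1.095 × 10⁻³, so Δρ ≈ 1.125 kg m⁻³.
N² = (g/ρ₀)·Δρ/Δz = g·(Δρ/ρ₀)/Δz = 9.8 × 1.095 × 10⁻³ / 35 = 3.0660 × 10⁻⁴ s⁻² ≈ 3.07 × 10⁻⁴ s⁻².

3.07 × 10⁻⁴ s⁻²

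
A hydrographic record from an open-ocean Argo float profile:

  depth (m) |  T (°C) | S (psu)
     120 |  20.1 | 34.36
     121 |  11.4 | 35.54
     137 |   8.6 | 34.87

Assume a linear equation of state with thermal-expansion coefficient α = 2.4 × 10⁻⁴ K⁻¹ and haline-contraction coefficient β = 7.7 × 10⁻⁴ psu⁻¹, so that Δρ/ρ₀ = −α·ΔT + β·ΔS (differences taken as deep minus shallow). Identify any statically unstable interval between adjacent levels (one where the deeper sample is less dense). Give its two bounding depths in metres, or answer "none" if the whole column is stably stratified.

none

Evaluate Δρ/ρ₀ = −αΔT + βΔS across each adjacent pair:
  120–121 m: −αΔT+βΔS = −(2.4 × 10⁻⁴)(-8.7)+(7.7 × 10⁻⁴)(+1.18) = 3.0 × 10⁻³ → stable
  121–137 m: −αΔT+βΔS = −(2.4 × 10⁻⁴)(-2.8)+(7.7 × 10⁻⁴)(-0.67) = 1.6 × 10⁻⁴ → stable
Every interval has Δρ > 0: the column is stably stratified throughout.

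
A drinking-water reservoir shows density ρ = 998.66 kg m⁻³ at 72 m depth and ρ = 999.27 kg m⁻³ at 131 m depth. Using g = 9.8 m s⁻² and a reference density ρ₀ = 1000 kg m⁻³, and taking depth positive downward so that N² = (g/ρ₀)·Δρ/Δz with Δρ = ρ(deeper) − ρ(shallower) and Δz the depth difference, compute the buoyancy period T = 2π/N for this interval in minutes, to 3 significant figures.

Δρ = 999.27 − 998.66 = 0.61 kg m⁻³ over Δz = 131 − 72 = 59 m.
N² = (9.8/1000) × (0.61/59) = 1.0132 × 10⁻⁴ s⁻².
N = √(1.0132 × 10⁻⁴) = 0.010066 rad s⁻¹, so T = 2π/N = 624.20 s = 10.403 min ≈ 10.4 min.

10.4 min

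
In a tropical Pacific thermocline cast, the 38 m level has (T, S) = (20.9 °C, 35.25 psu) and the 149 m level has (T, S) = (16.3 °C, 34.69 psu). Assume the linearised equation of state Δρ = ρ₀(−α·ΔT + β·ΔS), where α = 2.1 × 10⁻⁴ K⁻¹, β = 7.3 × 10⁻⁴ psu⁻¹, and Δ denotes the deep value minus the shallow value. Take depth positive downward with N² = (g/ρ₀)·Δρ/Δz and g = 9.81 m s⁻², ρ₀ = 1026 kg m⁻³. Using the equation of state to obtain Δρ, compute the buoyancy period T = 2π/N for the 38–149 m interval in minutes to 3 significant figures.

14.9 min

ΔT = -4.6 K, ΔS = -0.56 psu (deep − shallow).
Δρ/ρ₀ = −αΔT + βΔS = 9.66 × 10⁻⁴ − 4.088 × 10⁻⁴ = 5.572 × 10⁻⁴, so Δρ ≈ 0.5717 kg m⁻³.
N² = (g/ρ₀)·Δρ/Δz = g·(Δρ/ρ₀)/Δz = 9.81 × 5.572 × 10⁻⁴ / 111 = 4.9244 × 10⁻⁵ s⁻².
N = √(4.9244 × 10⁻⁵) = 7.0174 × 10⁻³ rad s⁻¹ → T = 2π/N = 895.37 s = 14.923 min ≈ 14.9 min.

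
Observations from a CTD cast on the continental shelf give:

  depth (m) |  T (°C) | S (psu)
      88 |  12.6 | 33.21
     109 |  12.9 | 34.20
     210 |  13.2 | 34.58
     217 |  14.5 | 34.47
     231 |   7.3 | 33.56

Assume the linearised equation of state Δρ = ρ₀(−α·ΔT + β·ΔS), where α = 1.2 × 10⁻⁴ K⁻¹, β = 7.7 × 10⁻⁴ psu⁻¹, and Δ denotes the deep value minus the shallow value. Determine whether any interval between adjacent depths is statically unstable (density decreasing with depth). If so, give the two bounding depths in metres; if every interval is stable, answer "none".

Evaluate Δρ/ρ₀ = −αΔT + βΔS across each adjacent pair:
  88–109 m: −αΔT+βΔS = −(1.2 × 10⁻⁴)(+0.3)+(7.7 × 10⁻⁴)(+0.99) = 7.3 × 10⁻⁴ → stable
  109–210 m: −αΔT+βΔS = −(1.2 × 10⁻⁴)(+0.3)+(7.7 × 10⁻⁴)(+0.38) = 2.6 × 10⁻⁴ → stable
  210–217 m: −αΔT+βΔS = −(1.2 × 10⁻⁴)(+1.3)+(7.7 × 10⁻⁴)(-0.11) = -2.4 × 10⁻⁴ → UNSTABLE
  217–231 m: −αΔT+βΔS = −(1.2 × 10⁻⁴)(-7.2)+(7.7 × 10⁻⁴)(-0.91) = 1.6 × 10⁻⁴ → stable
The 210–217 m interval has Δρ < 0: lighter water underlies denser water.

210–217 m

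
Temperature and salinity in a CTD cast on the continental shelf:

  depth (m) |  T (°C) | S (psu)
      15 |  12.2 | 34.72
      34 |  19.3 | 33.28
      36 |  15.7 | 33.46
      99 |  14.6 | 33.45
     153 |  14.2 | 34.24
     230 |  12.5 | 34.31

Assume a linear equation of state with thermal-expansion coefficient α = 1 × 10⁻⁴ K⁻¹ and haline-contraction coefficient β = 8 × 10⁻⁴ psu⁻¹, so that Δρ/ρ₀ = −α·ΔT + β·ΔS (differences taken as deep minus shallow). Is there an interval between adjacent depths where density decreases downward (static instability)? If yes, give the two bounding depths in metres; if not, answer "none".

Evaluate Δρ/ρ₀ = −αΔT + βΔS across each adjacent pair:
  15–34 m: −αΔT+βΔS = −(1 × 10⁻⁴)(+7.1)+(8 × 10⁻⁴)(-1.44) = -1.9 × 10⁻³ → UNSTABLE
  34–36 m: −αΔT+βΔS = −(1 × 10⁻⁴)(-3.6)+(8 × 10⁻⁴)(+0.18) = 5.0 × 10⁻⁴ → stable
  36–99 m: −αΔT+βΔS = −(1 × 10⁻⁴)(-1.1)+(8 × 10⁻⁴)(-0.01) = 1.0 × 10⁻⁴ → stable
  99–153 m: −αΔT+βΔS = −(1 × 10⁻⁴)(-0.4)+(8 × 10⁻⁴)(+0.79) = 6.7 × 10⁻⁴ → stable
  153–230 m: −αΔT+βΔS = −(1 × 10⁻⁴)(-1.7)+(8 × 10⁻⁴)(+0.07) = 2.3 × 10⁻⁴ → stable
The 15–34 m interval has Δρ < 0: lighter water underlies denser water.

15–34 m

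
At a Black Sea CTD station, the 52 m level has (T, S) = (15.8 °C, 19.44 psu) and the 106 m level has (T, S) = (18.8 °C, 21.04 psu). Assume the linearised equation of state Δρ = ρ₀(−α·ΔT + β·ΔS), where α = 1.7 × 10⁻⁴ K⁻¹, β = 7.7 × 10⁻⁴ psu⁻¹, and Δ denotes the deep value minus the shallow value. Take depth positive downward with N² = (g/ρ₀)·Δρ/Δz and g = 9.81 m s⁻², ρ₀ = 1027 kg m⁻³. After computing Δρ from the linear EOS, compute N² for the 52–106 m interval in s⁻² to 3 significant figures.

1.31 × 10⁻⁴ s⁻²

ΔT = +3.0 K, ΔS = +1.60 psu (deep − shallow).
Δρ/ρ₀ = −αΔT + βΔS = -5.10 × 10⁻⁴ + 1.232 × 10⁻³ = 7.22 × 10⁻⁴, so Δρ ≈ 0.7415 kg m⁻³.
N² = (g/ρ₀)·Δρ/Δz = g·(Δρ/ρ₀)/Δz = 9.81 × 7.22 × 10⁻⁴ / 54 = 1.3116 × 10⁻⁴ s⁻² ≈ 1.31 × 10⁻⁴ s⁻².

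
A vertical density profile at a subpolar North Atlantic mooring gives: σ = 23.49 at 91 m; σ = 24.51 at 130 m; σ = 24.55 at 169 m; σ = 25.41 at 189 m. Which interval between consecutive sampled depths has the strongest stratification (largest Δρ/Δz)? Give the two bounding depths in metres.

169–189 m

Compute the density gradient over each adjacent pair:
  91–130 m: Δρ/Δz = 1.02/39 = 0.026 kg m⁻⁴
  130–169 m: Δρ/Δz = 0.04/39 = 1.0 × 10⁻³ kg m⁻⁴
  169–189 m: Δρ/Δz = 0.86/20 = 0.043 kg m⁻⁴
The largest gradient is in the 169–189 m interval — the pycnocline.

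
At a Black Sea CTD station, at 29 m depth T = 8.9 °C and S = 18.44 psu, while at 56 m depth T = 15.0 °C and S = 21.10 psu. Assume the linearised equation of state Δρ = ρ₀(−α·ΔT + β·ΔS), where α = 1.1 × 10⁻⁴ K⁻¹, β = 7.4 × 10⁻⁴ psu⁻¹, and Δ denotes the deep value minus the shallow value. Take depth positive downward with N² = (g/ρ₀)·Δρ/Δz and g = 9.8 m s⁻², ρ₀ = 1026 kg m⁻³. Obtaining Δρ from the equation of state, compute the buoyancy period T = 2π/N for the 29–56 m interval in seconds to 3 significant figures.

ΔT = +6.1 K, ΔS = +2.66 psu (deep − shallow).
Δρ/ρ₀ = −αΔT + βΔS = -6.71 × 10⁻⁴ + 1.9684 × 10⁻³ = 1.2974 × 10⁻³, so Δρ ≈ 1.331 kg m⁻³.
N² = (g/ρ₀)·Δρ/Δz = g·(Δρ/ρ₀)/Δz = 9.8 × 1.2974 × 10⁻³ / 27 = 4.7091 × 10⁻⁴ s⁻².
N = √(4.7091 × 10⁻⁴) = 0.021700 rad s⁻¹ → T = 2π/N = 289.55 s ≈ 290 s.

290 s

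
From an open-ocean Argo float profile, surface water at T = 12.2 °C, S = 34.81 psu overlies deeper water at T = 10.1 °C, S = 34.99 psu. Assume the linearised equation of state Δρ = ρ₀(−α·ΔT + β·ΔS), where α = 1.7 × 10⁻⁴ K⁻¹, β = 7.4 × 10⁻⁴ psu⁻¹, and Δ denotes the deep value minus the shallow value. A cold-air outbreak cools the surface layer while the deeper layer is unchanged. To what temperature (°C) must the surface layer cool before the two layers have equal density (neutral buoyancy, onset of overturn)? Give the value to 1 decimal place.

9.3 °C

Neutral buoyancy requires Δρ = 0, i.e. −α(T_deep − T_surf′) + β(S_deep − S_surf) = 0.
T_surf′ = T_deep − (β/α)·ΔS = 10.1 − (7.4 × 10⁻⁴/1.7 × 10⁻⁴)·(+0.18) = 9.316 °C.
Cooling required: 12.2 − (9.316) = 2.884 °C.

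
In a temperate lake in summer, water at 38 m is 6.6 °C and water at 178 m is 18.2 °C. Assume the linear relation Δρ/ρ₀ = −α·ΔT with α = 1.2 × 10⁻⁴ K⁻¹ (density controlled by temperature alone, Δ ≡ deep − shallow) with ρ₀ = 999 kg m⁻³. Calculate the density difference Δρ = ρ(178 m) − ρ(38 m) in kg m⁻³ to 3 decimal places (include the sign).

-1.391 kg m⁻³

ΔT = +11.6 K, Δρ/ρ₀ = −αΔT = -1.392 × 10⁻³.
Δρ = 999 × (-1.392 × 10⁻³) = -1.391 kg m⁻³.
Negative Δρ: lighter below, statically unstable.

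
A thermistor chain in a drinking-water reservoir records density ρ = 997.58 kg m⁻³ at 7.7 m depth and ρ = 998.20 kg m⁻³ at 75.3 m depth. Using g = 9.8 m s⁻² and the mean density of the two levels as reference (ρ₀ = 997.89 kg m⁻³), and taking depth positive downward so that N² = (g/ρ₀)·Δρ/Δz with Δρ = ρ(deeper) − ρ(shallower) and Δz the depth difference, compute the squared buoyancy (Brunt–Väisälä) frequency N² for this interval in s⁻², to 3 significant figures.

Δρ = 998.20 − 997.58 = 0.62 kg m⁻³ over Δz = 75.3 − 7.7 = 67.6 m.
N² = (9.8/997.89) × (0.62/67.6) = 9.0072 × 10⁻⁵ s⁻² ≈ 9.01 × 10⁻⁵ s⁻².
A positive N² confirms static stability across the interval.

9.01 × 10⁻⁵ s⁻²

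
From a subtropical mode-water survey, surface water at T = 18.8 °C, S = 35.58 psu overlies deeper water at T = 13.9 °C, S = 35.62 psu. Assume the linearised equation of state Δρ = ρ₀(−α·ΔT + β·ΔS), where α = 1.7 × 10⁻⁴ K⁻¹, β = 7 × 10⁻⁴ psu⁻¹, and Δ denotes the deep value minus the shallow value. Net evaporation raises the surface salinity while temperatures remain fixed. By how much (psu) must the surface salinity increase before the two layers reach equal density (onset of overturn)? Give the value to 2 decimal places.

1.23 psu

Neutral buoyancy requires −α(T_deep − T_surf) + β(S_deep − S_surf′) = 0.
S_surf′ = S_deep − (α/β)·ΔT = 35.62 − (1.7 × 10⁻⁴/7 × 10⁻⁴)·(-4.9) = 36.8100 psu.
Increase required: 36.8100 − 35.58 = 1.2300 psu.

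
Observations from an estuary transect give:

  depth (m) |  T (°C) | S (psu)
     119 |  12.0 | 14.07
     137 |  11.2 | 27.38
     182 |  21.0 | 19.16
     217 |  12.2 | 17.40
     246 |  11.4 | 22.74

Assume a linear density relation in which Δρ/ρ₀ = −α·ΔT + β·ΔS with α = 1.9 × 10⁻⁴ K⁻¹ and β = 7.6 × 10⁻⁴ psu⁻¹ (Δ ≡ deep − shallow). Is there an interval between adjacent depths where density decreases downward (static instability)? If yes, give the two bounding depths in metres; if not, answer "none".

137–182 m

Evaluate Δρ/ρ₀ = −αΔT + βΔS across each adjacent pair:
  119–137 m: −αΔT+βΔS = −(1.9 × 10⁻⁴)(-0.8)+(7.6 × 10⁻⁴)(+13.31) = 0.010 → stable
  137–182 m: −αΔT+βΔS = −(1.9 × 10⁻⁴)(+9.8)+(7.6 × 10⁻⁴)(-8.22) = -8.1 × 10⁻³ → UNSTABLE
  182–217 m: −αΔT+βΔS = −(1.9 × 10⁻⁴)(-8.8)+(7.6 × 10⁻⁴)(-1.76) = 3.3 × 10⁻⁴ → stable
  217–246 m: −αΔT+βΔS = −(1.9 × 10⁻⁴)(-0.8)+(7.6 × 10⁻⁴)(+5.34) = 4.2 × 10⁻³ → stable
The 137–182 m interval has Δρ < 0: lighter water underlies denser water.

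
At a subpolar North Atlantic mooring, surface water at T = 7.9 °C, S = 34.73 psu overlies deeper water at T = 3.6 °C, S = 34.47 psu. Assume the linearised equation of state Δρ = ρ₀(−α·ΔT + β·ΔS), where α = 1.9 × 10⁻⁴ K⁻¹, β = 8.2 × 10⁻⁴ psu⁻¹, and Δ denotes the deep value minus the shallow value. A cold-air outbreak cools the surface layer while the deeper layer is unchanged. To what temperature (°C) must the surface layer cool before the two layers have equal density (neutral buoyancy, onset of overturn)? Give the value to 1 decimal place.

Neutral buoyancy requires Δρ = 0, i.e. −α(T_deep − T_surf′) + β(S_deep − S_surf) = 0.
T_surf′ = T_deep − (β/α)·ΔS = 3.6 − (8.2 × 10⁻⁴/1.9 × 10⁻⁴)·(-0.26) = 4.722 °C.
Cooling required: 7.9 − (4.722) = 3.178 °C.

4.7 °C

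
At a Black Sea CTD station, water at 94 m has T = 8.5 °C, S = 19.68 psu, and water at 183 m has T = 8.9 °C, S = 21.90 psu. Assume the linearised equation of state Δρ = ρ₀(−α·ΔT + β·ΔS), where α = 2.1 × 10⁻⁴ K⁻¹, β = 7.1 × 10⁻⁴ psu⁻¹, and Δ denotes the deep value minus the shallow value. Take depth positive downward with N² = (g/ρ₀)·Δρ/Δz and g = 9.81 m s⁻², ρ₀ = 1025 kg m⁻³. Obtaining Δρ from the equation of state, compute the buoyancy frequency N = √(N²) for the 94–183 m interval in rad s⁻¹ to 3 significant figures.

0.0128 rad s⁻¹

ΔT = +0.4 K, ΔS = +2.22 psu (deep − shallow).
Δρ/ρ₀ = −αΔT + βΔS = -8.40 × 10⁻⁵ + 1.5762 × 10⁻³ = 1.4922 × 10⁻³, so Δρ ≈ 1.530 kg m⁻³.
N² = (g/ρ₀)·Δρ/Δz = g·(Δρ/ρ₀)/Δz = 9.81 × 1.4922 × 10⁻³ / 89 = 1.6448 × 10⁻⁴ s⁻².
N = √(1.6448 × 10⁻⁴) = 0.012825 rad s⁻¹ ≈ 0.0128 rad s⁻¹.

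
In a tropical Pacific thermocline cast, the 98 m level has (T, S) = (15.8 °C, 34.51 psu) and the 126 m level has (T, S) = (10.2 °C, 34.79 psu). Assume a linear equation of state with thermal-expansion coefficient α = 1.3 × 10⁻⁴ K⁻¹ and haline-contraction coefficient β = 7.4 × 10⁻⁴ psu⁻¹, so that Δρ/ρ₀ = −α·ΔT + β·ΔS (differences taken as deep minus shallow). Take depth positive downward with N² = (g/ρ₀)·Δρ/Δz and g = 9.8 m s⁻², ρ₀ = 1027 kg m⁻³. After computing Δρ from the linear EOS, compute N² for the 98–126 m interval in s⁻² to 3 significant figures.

ΔT = -5.6 K, ΔS = +0.28 psu (deep − shallow).
Δρ/ρ₀ = −αΔT + βΔS = 7.28 × 10⁻⁴ + 2.072 × 10⁻⁴ = 9.352 × 10⁻⁴, so Δρ ≈ 0.9605 kg m⁻³.
N² = (g/ρ₀)·Δρ/Δz = g·(Δρ/ρ₀)/Δz = 9.8 × 9.352 × 10⁻⁴ / 28 = 3.2732 × 10⁻⁴ s⁻² ≈ 3.27 × 10⁻⁴ s⁻².

3.27 × 10⁻⁴ s⁻²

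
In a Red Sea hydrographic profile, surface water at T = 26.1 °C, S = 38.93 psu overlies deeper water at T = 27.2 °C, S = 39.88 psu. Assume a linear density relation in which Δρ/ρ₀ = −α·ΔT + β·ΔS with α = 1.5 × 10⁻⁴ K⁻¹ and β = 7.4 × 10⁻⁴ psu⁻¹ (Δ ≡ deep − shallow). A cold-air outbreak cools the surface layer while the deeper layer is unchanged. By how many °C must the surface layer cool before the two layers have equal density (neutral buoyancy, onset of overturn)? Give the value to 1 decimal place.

Neutral buoyancy requires Δρ = 0, i.e. −α(T_deep − T_surf′) + β(S_deep − S_surf) = 0.
T_surf′ = T_deep − (β/α)·ΔS = 27.2 − (7.4 × 10⁻⁴/1.5 × 10⁻⁴)·(+0.95) = 22.513 °C.
Cooling required: 26.1 − (22.513) = 3.587 °C.

3.6 °C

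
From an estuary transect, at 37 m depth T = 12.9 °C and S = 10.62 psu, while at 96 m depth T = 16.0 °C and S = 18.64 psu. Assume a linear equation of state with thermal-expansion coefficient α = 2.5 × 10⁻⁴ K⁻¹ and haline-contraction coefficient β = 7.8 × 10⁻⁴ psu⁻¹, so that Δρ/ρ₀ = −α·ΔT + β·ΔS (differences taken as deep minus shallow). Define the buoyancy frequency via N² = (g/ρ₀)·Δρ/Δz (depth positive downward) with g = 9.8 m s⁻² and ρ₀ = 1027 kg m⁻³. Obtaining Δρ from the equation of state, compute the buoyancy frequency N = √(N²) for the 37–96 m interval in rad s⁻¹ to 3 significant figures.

0.0302 rad s⁻¹

ΔT = +3.1 K, ΔS = +8.02 psu (deep − shallow).
Δρ/ρ₀ = −αΔT + βΔS = -7.75 × 10⁻⁴ + 6.2556 × 10⁻³ = 5.4806 × 10⁻³, so Δρ ≈ 5.629 kg m⁻³.
N² = (g/ρ₀)·Δρ/Δz = g·(Δρ/ρ₀)/Δz = 9.8 × 5.4806 × 10⁻³ / 59 = 9.1034 × 10⁻⁴ s⁻².
N = √(9.1034 × 10⁻⁴) = 0.030172 rad s⁻¹ ≈ 0.0302 rad s⁻¹.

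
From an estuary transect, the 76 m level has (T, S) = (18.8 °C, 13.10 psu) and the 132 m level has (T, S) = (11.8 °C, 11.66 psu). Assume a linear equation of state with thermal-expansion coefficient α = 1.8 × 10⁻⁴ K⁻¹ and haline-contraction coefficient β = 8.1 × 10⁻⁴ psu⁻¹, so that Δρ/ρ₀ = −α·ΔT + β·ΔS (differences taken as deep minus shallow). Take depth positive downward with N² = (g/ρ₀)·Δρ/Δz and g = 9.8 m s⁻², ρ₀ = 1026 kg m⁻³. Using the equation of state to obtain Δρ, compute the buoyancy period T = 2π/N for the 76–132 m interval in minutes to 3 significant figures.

ΔT = -7.0 K, ΔS = -1.44 psu (deep − shallow).
Δρ/ρ₀ = −αΔT + βΔS = 1.26 × 10⁻³ − 1.1664 × 10⁻³ = 9.36 × 10⁻⁵, so Δρ ≈ 0.09603 kg m⁻³.
N² = (g/ρ₀)·Δρ/Δz = g·(Δρ/ρ₀)/Δz = 9.8 × 9.36 × 10⁻⁵ / 56 = 1.6380 × 10⁻⁵ s⁻².
N = √(1.6380 × 10⁻⁵) = 4.0472 × 10⁻³ rad s⁻¹ → T = 2π/N = 1.5525 × 10³ s = 25.875 min ≈ 25.9 min.

25.9 min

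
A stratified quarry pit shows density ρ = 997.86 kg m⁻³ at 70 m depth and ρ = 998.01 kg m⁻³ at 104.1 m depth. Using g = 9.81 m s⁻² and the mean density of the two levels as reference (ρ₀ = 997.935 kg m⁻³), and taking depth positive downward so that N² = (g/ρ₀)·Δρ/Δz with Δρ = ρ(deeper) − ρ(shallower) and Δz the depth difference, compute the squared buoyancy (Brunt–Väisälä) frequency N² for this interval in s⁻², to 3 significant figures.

Δρ = 998.01 − 997.86 = 0.15 kg m⁻³ over Δz = 104.1 − 70 = 34.1 m.
N² = (9.81/997.935) × (0.15/34.1) = 4.3242 × 10⁻⁵ s⁻² ≈ 4.32 × 10⁻⁵ s⁻².

4.32 × 10⁻⁵ s⁻²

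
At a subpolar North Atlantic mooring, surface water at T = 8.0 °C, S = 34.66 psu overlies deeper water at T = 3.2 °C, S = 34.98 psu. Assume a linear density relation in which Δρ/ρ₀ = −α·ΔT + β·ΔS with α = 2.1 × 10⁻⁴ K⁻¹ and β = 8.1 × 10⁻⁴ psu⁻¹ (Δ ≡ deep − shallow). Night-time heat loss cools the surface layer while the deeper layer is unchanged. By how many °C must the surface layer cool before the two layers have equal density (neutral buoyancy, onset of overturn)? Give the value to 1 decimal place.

Neutral buoyancy requires Δρ = 0, i.e. −α(T_deep − T_surf′) + β(S_deep − S_surf) = 0.
T_surf′ = T_deep − (β/α)·ΔS = 3.2 − (8.1 × 10⁻⁴/2.1 × 10⁻⁴)·(+0.32) = 1.966 °C.
Cooling required: 8.0 − (1.966) = 6.034 °C.

6.0 °C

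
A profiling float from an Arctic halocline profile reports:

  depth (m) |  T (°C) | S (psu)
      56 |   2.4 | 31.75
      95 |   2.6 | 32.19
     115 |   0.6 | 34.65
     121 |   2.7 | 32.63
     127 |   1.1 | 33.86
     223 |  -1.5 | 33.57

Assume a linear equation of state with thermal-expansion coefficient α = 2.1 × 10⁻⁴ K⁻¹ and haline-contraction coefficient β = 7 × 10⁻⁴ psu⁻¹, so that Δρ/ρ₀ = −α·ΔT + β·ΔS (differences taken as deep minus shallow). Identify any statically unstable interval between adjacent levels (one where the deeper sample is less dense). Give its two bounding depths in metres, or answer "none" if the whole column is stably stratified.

115–121 m

Evaluate Δρ/ρ₀ = −αΔT + βΔS across each adjacent pair:
  56–95 m: −αΔT+βΔS = −(2.1 × 10⁻⁴)(+0.2)+(7 × 10⁻⁴)(+0.44) = 2.7 × 10⁻⁴ → stable
  95–115 m: −αΔT+βΔS = −(2.1 × 10⁻⁴)(-2.0)+(7 × 10⁻⁴)(+2.46) = 2.1 × 10⁻³ → stable
  115–121 m: −αΔT+βΔS = −(2.1 × 10⁻⁴)(+2.1)+(7 × 10⁻⁴)(-2.02) = -1.9 × 10⁻³ → UNSTABLE
  121–127 m: −αΔT+βΔS = −(2.1 × 10⁻⁴)(-1.6)+(7 × 10⁻⁴)(+1.23) = 1.2 × 10⁻³ → stable
  127–223 m: −αΔT+βΔS = −(2.1 × 10⁻⁴)(-2.6)+(7 × 10⁻⁴)(-0.29) = 3.4 × 10⁻⁴ → stable
The 115–121 m interval has Δρ < 0: lighter water underlies denser water.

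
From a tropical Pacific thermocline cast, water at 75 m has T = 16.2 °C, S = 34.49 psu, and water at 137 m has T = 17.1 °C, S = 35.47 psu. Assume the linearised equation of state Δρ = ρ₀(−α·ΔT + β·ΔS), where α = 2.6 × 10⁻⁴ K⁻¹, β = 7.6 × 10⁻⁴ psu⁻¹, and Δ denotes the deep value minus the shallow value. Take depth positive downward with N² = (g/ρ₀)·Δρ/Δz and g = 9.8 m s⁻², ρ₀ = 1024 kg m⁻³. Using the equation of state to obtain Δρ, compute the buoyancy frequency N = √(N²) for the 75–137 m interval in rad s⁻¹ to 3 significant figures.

ΔT = +0.9 K, ΔS = +0.98 psu (deep − shallow).
Δρ/ρ₀ = −αΔT + βΔS = -2.34 × 10⁻⁴ + 7.448 × 10⁻⁴ = 5.108 × 10⁻⁴, so Δρ ≈ 0.5231 kg m⁻³.
N² = (g/ρ₀)·Δρ/Δz = g·(Δρ/ρ₀)/Δz = 9.8 × 5.108 × 10⁻⁴ / 62 = 8.0739 × 10⁻⁵ s⁻².
N = √(8.0739 × 10⁻⁵) = 8.9855 × 10⁻³ rad s⁻¹ ≈ 8.99 × 10⁻³ rad s⁻¹.

8.99 × 10⁻³ rad s⁻¹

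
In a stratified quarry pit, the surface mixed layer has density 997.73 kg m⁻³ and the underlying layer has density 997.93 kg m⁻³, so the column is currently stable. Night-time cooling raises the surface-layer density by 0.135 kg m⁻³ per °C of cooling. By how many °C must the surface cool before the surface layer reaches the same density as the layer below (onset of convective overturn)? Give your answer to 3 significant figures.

Density deficit of the surface layer: 997.93 − 997.73 = 0.2 kg m⁻³.
Required change = 0.2 / 0.135 = 1.48 °C.

1.48 °C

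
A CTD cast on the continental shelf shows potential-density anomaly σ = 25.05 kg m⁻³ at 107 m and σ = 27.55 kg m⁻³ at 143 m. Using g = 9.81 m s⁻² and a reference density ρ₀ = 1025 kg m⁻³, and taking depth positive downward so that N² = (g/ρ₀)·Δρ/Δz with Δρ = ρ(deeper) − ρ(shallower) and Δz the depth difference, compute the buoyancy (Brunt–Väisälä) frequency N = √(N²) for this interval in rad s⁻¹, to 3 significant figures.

0.0258 rad s⁻¹

Δρ = 1027.55 − 1025.05 = 2.50 kg m⁻³ over Δz = 143 − 107 = 36 m.
N² = (9.81/1025) × (2.50/36) = 6.6463 × 10⁻⁴ s⁻².
N = √(6.6463 × 10⁻⁴) = 0.025780 rad s⁻¹ ≈ 0.0258 rad s⁻¹.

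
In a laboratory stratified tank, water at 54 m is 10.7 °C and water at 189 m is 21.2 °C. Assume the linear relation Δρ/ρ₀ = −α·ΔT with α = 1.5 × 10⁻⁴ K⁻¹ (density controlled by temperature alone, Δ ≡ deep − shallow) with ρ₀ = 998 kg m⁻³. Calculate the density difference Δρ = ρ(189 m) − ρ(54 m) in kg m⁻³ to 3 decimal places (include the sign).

-1.572 kg m⁻³

ΔT = +10.5 K, Δρ/ρ₀ = −αΔT = -1.575 × 10⁻³.
Δρ = 998 × (-1.575 × 10⁻³) = -1.572 kg m⁻³.
Negative Δρ: lighter below, statically unstable.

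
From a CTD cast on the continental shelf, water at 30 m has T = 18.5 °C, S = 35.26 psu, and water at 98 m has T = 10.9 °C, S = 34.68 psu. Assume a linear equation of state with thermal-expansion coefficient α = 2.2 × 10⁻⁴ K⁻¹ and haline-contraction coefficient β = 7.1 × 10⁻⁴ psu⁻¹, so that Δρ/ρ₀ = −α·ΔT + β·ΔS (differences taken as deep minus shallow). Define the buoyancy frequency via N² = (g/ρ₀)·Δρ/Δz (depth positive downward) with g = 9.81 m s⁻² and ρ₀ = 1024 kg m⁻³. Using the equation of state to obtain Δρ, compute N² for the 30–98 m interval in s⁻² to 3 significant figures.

ΔT = -7.6 K, ΔS = -0.58 psu (deep − shallow).
Δρ/ρ₀ = −αΔT + βΔS = 1.672 × 10⁻³ − 4.118 × 10⁻⁴ = 1.2602 × 10⁻³, so Δρ ≈ 1.290 kg m⁻³.
N² = (g/ρ₀)·Δρ/Δz = g·(Δρ/ρ₀)/Δz = 9.81 × 1.2602 × 10⁻³ / 68 = 1.8180 × 10⁻⁴ s⁻² ≈ 1.82 × 10⁻⁴ s⁻².

1.82 × 10⁻⁴ s⁻²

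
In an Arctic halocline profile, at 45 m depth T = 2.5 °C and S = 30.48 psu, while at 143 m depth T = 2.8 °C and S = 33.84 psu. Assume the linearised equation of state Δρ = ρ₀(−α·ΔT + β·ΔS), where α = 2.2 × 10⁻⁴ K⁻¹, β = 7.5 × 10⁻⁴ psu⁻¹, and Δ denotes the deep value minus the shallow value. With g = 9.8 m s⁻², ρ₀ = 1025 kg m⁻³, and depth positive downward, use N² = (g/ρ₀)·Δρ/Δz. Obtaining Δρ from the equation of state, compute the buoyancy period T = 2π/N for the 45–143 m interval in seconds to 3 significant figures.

401 s

ΔT = +0.3 K, ΔS = +3.36 psu (deep − shallow).
Δρ/ρ₀ = −αΔT + βΔS = -6.60 × 10⁻⁵ + 2.52 × 10⁻³ = 2.454 × 10⁻³, so Δρ ≈ 2.515 kg m⁻³.
N² = (g/ρ₀)·Δρ/Δz = g·(Δρ/ρ₀)/Δz = 9.8 × 2.454 × 10⁻³ / 98 = 2.4540 × 10⁻⁴ s⁻².
N = √(2.4540 × 10⁻⁴) = 0.015665 rad s⁻¹ → T = 2π/N = 401.10 s ≈ 401 s.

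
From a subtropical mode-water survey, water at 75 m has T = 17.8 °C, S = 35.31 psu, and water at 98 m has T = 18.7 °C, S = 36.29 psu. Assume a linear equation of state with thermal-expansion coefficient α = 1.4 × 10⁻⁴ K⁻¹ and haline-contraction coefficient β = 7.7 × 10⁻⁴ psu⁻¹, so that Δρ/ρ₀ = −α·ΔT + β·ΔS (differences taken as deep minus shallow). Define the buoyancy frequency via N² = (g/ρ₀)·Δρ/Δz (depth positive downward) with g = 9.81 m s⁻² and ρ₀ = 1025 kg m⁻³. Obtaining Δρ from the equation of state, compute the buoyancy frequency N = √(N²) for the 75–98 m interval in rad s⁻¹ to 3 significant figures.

0.0164 rad s⁻¹

ΔT = +0.9 K, ΔS = +0.98 psu (deep − shallow).
Δρ/ρ₀ = −αΔT + βΔS = -1.26 × 10⁻⁴ + 7.546 × 10⁻⁴ = 6.286 × 10⁻⁴, so Δρ ≈ 0.6443 kg m⁻³.
N² = (g/ρ₀)·Δρ/Δz = g·(Δρ/ρ₀)/Δz = 9.81 × 6.286 × 10⁻⁴ / 23 = 2.6811 × 10⁻⁴ s⁻².
N = √(2.6811 × 10⁻⁴) = 0.016374 rad s⁻¹ ≈ 0.0164 rad s⁻¹.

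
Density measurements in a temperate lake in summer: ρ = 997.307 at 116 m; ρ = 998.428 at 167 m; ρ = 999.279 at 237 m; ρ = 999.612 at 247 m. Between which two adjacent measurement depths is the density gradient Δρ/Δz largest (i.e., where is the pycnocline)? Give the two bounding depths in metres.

Compute the density gradient over each adjacent pair:
  116–167 m: Δρ/Δz = 1.121/51 = 0.022 kg m⁻⁴
  167–237 m: Δρ/Δz = 0.851/70 = 0.012 kg m⁻⁴
  237–247 m: Δρ/Δz = 0.333/10 = 0.033 kg m⁻⁴
The largest gradient is in the 237–247 m interval — the pycnocline.

237–247 m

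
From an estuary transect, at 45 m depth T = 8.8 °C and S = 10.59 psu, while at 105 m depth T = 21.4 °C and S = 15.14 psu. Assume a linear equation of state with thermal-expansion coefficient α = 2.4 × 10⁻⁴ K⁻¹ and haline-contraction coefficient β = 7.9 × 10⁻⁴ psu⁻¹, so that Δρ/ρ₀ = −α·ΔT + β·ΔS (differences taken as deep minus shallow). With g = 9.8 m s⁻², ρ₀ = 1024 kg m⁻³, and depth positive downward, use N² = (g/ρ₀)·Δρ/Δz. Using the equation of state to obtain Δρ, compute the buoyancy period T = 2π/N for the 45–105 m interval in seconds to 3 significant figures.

ΔT = +12.6 K, ΔS = +4.55 psu (deep − shallow).
Δρ/ρ₀ = −αΔT + βΔS = -3.024 × 10⁻³ + 3.5945 × 10⁻³ = 5.705 × 10⁻⁴, so Δρ ≈ 0.5842 kg m⁻³.
N² = (g/ρ₀)·Δρ/Δz = g·(Δρ/ρ₀)/Δz = 9.8 × 5.705 × 10⁻⁴ / 60 = 9.3182 × 10⁻⁵ s⁻².
N = √(9.3182 × 10⁻⁵) = 9.6531 × 10⁻³ rad s⁻¹ → T = 2π/N = 650.90 s ≈ 651 s.

651 s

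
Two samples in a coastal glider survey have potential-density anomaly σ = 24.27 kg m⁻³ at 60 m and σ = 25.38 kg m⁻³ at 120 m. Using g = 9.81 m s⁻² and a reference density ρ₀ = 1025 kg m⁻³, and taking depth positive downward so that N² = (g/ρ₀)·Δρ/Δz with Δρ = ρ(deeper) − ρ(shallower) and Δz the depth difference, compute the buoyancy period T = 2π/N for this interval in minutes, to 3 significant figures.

Δρ = 1025.38 − 1024.27 = 1.11 kg m⁻³ over Δz = 120 − 60 = 60 m.
N² = (9.81/1025) × (1.11/60) = 1.7706 × 10⁻⁴ s⁻².
N = √(1.7706 × 10⁻⁴) = 0.013306 rad s⁻¹, so T = 2π/N = 472.21 s = 7.8702 min ≈ 7.87 min.
A positive N² confirms static stability across the interval.

7.87 min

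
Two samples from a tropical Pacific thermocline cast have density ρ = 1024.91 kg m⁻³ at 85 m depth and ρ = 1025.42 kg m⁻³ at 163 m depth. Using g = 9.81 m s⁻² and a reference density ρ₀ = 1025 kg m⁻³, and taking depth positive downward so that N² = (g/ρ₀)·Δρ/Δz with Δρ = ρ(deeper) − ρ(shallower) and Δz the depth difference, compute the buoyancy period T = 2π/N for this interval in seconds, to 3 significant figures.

Δρ = 1025.42 − 1024.91 = 0.51 kg m⁻³ over Δz = 163 − 85 = 78 m.
N² = (9.81/1025) × (0.51/78) = 6.2578 × 10⁻⁵ s⁻².
N = √(6.2578 × 10⁻⁵) = 7.9106 × 10⁻³ rad s⁻¹, so T = 2π/N = 794.27 s ≈ 794 s.

794 s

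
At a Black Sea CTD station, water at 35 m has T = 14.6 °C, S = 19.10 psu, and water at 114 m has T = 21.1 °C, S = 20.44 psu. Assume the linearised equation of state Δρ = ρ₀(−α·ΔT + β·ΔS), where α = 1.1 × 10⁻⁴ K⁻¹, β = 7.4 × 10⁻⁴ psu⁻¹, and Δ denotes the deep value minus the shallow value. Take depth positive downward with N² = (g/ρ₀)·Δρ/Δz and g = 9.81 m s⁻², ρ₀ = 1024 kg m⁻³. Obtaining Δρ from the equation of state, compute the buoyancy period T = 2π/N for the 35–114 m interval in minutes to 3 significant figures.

17.9 min

ΔT = +6.5 K, ΔS = +1.34 psu (deep − shallow).
Δρ/ρ₀ = −αΔT + βΔS = -7.15 × 10⁻⁴ + 9.916 × 10⁻⁴ = 2.766 × 10⁻⁴, so Δρ ≈ 0.2832 kg m⁻³.
N² = (g/ρ₀)·Δρ/Δz = g·(Δρ/ρ₀)/Δz = 9.81 × 2.766 × 10⁻⁴ / 79 = 3.4347 × 10⁻⁵ s⁻².
N = √(3.4347 × 10⁻⁵) = 5.8606 × 10⁻³ rad s⁻¹ → T = 2π/N = 1.0721 × 10³ s = 17.868 min ≈ 17.9 min.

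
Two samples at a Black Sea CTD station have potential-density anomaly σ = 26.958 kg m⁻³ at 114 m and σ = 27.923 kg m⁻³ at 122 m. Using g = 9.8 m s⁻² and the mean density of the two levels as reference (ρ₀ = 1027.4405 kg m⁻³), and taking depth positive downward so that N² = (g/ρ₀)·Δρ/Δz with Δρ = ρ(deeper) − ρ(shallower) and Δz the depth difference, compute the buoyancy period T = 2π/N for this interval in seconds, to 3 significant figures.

185 s

Δρ = 1027.923 − 1026.958 = 0.965 kg m⁻³ over Δz = 122 − 114 = 8 m.
N² = (9.8/1027.4405) × (0.965/8) = 1.1506 × 10⁻³ s⁻².
N = √(1.1506 × 10⁻³) = 0.033920 rad s⁻¹, so T = 2π/N = 185.24 s ≈ 185 s.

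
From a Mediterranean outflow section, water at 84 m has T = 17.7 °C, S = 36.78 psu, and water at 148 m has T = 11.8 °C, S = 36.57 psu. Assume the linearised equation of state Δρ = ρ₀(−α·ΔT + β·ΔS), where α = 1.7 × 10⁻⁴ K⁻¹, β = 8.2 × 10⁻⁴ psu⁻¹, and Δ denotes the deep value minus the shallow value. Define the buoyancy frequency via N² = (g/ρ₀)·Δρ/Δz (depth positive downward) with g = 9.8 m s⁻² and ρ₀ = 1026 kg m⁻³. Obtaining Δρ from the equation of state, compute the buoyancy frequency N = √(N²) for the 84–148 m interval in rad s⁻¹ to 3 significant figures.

ΔT = -5.9 K, ΔS = -0.21 psu (deep − shallow).
Δρ/ρ₀ = −αΔT + βΔS = 1.003 × 10⁻³ − 1.722 × 10⁻⁴ = 8.308 × 10⁻⁴, so Δρ ≈ 0.8524 kg m⁻³.
N² = (g/ρ₀)·Δρ/Δz = g·(Δρ/ρ₀)/Δz = 9.8 × 8.308 × 10⁻⁴ / 64 = 1.2722 × 10⁻⁴ s⁻².
N = √(1.2722 × 10⁻⁴) = 0.011279 rad s⁻¹ ≈ 0.0113 rad s⁻¹.

0.0113 rad s⁻¹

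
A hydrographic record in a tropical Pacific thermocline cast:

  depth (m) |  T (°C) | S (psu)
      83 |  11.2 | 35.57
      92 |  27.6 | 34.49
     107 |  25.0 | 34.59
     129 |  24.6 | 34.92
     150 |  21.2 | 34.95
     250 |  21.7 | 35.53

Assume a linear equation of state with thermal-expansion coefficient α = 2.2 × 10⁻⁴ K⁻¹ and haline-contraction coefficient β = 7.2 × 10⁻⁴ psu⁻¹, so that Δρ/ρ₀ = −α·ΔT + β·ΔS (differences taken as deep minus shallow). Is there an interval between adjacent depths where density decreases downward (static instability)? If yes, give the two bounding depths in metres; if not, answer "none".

83–92 m

Evaluate Δρ/ρ₀ = −αΔT + βΔS across each adjacent pair:
  83–92 m: −αΔT+βΔS = −(2.2 × 10⁻⁴)(+16.4)+(7.2 × 10⁻⁴)(-1.08) = -4.4 × 10⁻³ → UNSTABLE
  92–107 m: −αΔT+βΔS = −(2.2 × 10⁻⁴)(-2.6)+(7.2 × 10⁻⁴)(+0.10) = 6.4 × 10⁻⁴ → stable
  107–129 m: −αΔT+βΔS = −(2.2 × 10⁻⁴)(-0.4)+(7.2 × 10⁻⁴)(+0.33) = 3.3 × 10⁻⁴ → stable
  129–150 m: −αΔT+βΔS = −(2.2 × 10⁻⁴)(-3.4)+(7.2 × 10⁻⁴)(+0.03) = 7.7 × 10⁻⁴ → stable
  150–250 m: −αΔT+βΔS = −(2.2 × 10⁻⁴)(+0.5)+(7.2 × 10⁻⁴)(+0.58) = 3.1 × 10⁻⁴ → stable
The 83–92 m interval has Δρ < 0: lighter water underlies denser water.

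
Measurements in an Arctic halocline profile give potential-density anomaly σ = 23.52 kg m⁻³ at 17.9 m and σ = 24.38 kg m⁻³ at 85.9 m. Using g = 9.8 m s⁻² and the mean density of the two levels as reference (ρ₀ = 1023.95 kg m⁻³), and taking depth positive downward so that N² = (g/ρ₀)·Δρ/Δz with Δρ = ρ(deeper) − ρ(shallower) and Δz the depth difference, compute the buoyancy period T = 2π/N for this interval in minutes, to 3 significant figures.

Δρ = 1024.38 − 1023.52 = 0.86 kg m⁻³ over Δz = 85.9 − 17.9 = 68 m.
N² = (9.8/1023.95) × (0.86/68) = 1.2104 × 10⁻⁴ s⁻².
N = √(1.2104 × 10⁻⁴) = 0.011002 rad s⁻¹, so T = 2π/N = 571.09 s = 9.5182 min ≈ 9.52 min.
Since Δρ > 0 the layer is stably stratified.

9.52 min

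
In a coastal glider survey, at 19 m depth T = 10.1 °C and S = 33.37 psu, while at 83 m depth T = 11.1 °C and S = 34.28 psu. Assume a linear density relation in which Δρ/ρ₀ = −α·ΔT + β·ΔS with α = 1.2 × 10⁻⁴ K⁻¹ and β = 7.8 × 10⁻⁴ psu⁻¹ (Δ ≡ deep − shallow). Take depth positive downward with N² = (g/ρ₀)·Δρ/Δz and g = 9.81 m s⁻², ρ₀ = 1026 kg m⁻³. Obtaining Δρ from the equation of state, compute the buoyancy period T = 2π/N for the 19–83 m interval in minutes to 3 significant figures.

ΔT = +1.0 K, ΔS = +0.91 psu (deep − shallow).
Δρ/ρ₀ = −αΔT + βΔS = -1.20 × 10⁻⁴ + 7.098 × 10⁻⁴ = 5.898 × 10⁻⁴, so Δρ ≈ 0.6051 kg m⁻³.
N² = (g/ρ₀)·Δρ/Δz = g·(Δρ/ρ₀)/Δz = 9.81 × 5.898 × 10⁻⁴ / 64 = 9.0405 × 10⁻⁵ s⁻².
N = √(9.0405 × 10⁻⁵) = 9.5082 × 10⁻³ rad s⁻¹ → T = 2π/N = 660.82 s = 11.014 min ≈ 11.0 min.

11.0 min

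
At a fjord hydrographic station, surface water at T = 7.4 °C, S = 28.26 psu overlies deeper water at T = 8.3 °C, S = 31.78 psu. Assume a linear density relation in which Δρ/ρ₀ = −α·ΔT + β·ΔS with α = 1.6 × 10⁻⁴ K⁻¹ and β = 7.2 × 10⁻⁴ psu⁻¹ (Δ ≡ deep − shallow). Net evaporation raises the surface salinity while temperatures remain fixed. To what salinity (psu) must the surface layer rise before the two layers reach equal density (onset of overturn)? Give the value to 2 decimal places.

31.58 psu

Neutral buoyancy requires −α(T_deep − T_surf) + β(S_deep − S_surf′) = 0.
S_surf′ = S_deep − (α/β)·ΔT = 31.78 − (1.6 × 10⁻⁴/7.2 × 10⁻⁴)·(+0.9) = 31.5800 psu.
Increase required: 31.5800 − 28.26 = 3.3200 psu.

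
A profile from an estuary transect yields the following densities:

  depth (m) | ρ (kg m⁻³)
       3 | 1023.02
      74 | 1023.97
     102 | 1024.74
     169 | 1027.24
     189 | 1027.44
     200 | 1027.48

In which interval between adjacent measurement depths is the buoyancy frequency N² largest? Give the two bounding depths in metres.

Compute the density gradient over each adjacent pair:
  3–74 m: Δρ/Δz = 0.95/71 = 0.013 kg m⁻⁴
  74–102 m: Δρ/Δz = 0.77/28 = 0.028 kg m⁻⁴
  102–169 m: Δρ/Δz = 2.50/67 = 0.037 kg m⁻⁴
  169–189 m: Δρ/Δz = 0.20/20 = 0.010 kg m⁻⁴
  189–200 m: Δρ/Δz = 0.04/11 = 3.6 × 10⁻³ kg m⁻⁴
The largest gradient is in the 102–169 m interval — the pycnocline.

102–169 m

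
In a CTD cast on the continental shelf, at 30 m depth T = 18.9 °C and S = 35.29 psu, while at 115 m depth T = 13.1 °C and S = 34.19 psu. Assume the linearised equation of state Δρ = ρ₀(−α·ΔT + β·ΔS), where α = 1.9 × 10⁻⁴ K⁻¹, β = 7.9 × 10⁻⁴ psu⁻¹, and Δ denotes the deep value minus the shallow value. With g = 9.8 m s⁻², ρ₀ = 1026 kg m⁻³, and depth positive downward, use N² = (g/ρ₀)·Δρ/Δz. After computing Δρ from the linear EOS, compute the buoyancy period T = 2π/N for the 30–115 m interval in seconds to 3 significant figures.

1.21 × 10³ s

ΔT = -5.8 K, ΔS = -1.10 psu (deep − shallow).
Δρ/ρ₀ = −αΔT + βΔS = 1.102 × 10⁻³ − 8.69 × 10⁻⁴ = 2.33 × 10⁻⁴, so Δρ ≈ 0.2391 kg m⁻³.
N² = (g/ρ₀)·Δρ/Δz = g·(Δρ/ρ₀)/Δz = 9.8 × 2.33 × 10⁻⁴ / 85 = 2.6864 × 10⁻⁵ s⁻².
N = √(2.6864 × 10⁻⁵) = 5.1830 × 10⁻³ rad s⁻¹ → T = 2π/N = 1.2123 × 10³ s ≈ 1.21 × 10³ s.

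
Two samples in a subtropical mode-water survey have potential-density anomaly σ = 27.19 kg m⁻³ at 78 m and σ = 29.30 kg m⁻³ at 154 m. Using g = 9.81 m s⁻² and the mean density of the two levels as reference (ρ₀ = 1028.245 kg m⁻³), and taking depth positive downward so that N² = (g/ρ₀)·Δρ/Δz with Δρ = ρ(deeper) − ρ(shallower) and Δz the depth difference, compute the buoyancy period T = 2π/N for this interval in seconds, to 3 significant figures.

Δρ = 1029.30 − 1027.19 = 2.11 kg m⁻³ over Δz = 154 − 78 = 76 m.
N² = (9.81/1028.245) × (2.11/76) = 2.6488 × 10⁻⁴ s⁻².
N = √(2.6488 × 10⁻⁴) = 0.016275 rad s⁻¹, so T = 2π/N = 386.06 s ≈ 386 s.

386 s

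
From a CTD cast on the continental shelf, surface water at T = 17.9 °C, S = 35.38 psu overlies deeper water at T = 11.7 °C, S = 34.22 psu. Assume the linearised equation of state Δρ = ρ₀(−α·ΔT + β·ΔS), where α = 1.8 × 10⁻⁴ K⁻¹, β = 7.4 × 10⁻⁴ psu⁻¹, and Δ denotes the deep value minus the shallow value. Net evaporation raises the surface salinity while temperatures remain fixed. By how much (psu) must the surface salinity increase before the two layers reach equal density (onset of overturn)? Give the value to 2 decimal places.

0.35 psu

Neutral buoyancy requires −α(T_deep − T_surf) + β(S_deep − S_surf′) = 0.
S_surf′ = S_deep − (α/β)·ΔT = 34.22 − (1.8 × 10⁻⁴/7.4 × 10⁻⁴)·(-6.2) = 35.7281 psu.
Increase required: 35.7281 − 35.38 = 0.3481 psu.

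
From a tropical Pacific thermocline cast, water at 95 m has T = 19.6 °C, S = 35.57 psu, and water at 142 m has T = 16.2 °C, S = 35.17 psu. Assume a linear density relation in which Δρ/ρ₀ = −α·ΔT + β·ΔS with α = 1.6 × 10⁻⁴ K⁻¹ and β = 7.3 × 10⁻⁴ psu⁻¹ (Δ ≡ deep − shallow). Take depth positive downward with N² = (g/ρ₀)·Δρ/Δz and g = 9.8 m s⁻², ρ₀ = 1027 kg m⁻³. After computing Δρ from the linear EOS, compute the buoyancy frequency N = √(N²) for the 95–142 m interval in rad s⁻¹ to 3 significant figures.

7.25 × 10⁻³ rad s⁻¹

ΔT = -3.4 K, ΔS = -0.40 psu (deep − shallow).
Δρ/ρ₀ = −αΔT + βΔS = 5.44 × 10⁻⁴ − 2.92 × 10⁻⁴ = 2.52 × 10⁻⁴, so Δρ ≈ 0.2588 kg m⁻³.
N² = (g/ρ₀)·Δρ/Δz = g·(Δρ/ρ₀)/Δz = 9.8 × 2.52 × 10⁻⁴ / 47 = 5.2545 × 10⁻⁵ s⁻².
N = √(5.2545 × 10⁻⁵) = 7.2488 × 10⁻³ rad s⁻¹ ≈ 7.25 × 10⁻³ rad s⁻¹.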